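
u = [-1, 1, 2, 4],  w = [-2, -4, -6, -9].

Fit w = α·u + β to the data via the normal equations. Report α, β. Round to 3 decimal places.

Compute the Gram sums: Σu·u = 22, Σu = 6, Σ1 = 4.
Moment sums: Σu·w = -50, Σw = -21.
MᵀM·[α, β]ᵀ = Mᵀw becomes [[22, 6]; [6, 4]]·[α, β]ᵀ = [-50, -21]ᵀ.
det = 22·4 − 6² = 52.
α = ((-50)·4 − 6·(-21))/52 = -37/26; β = (22·(-21) − 6·(-50))/52 = -81/26.

α = -1.423, β = -3.115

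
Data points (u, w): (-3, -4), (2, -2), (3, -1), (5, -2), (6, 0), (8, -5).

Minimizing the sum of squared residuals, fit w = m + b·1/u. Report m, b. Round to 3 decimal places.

Setting ∂/∂m … = 0 gives: 6·m + (119/120)·b = -14;  (119/120)·m + (889/1600)·b = -41/40.
det = 6·(889/1600) − (119/120)² = 6769/2880.
m = ((-14)·(889/1600) − (119/120)·(-41/40))/(6769/2880) = -13911/4835; b = (6·(-41/40) − (119/120)·(-14))/(6769/2880) = 22272/6769.

m = -2.877, b = 3.290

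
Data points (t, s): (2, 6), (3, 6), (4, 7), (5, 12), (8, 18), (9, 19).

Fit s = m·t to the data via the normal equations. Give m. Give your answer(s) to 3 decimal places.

The normal system XᵀX·[m]ᵀ = Xᵀs is [[199]]·[m]ᵀ = [433]ᵀ.
Hence m = 433 / 199 ≈ 2.17588.

m = 2.176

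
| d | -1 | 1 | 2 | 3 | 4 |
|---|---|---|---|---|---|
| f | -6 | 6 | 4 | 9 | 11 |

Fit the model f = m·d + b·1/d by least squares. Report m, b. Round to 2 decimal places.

MᵀM·[m, b]ᵀ = Mᵀf reads: 31·m + 5·b = 91;  5·m + (349/144)·b = 79/4.
det = 31·(349/144) − 5² = 7219/144.
m = (91·(349/144) − 5·(79/4))/(7219/144) = 17539/7219; b = (31·(79/4) − 5·91)/(7219/144) = 22644/7219.

m = 2.43, b = 3.14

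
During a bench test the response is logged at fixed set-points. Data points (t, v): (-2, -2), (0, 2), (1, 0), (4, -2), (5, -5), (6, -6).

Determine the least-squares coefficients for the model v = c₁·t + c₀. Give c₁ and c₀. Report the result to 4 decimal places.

The normal system XᵀX·[c₁, c₀]ᵀ = Xᵀv is [[82, 14]; [14, 6]]·[c₁, c₀]ᵀ = [-65, -13]ᵀ.
Determinant 82·6 − 14² = 296.
c₁ = ((-65)·6 − 14·(-13))/296 = -26/37; c₀ = (82·(-13) − 14·(-65))/296 = -39/74.

c₁ = -0.7027, c₀ = -0.5270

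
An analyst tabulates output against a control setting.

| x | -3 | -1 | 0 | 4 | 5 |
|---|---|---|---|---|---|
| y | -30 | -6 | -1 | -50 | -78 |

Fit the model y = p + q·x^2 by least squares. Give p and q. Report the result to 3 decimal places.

p = -2.064, q = -3.033

From the data, Σ1 = 5, Σx^2 = 51, Σx^2·x^2 = 963.
Moment sums: Σy = -165, Σx^2·y = -3026.
So MᵀM·[p, q]ᵀ = Mᵀy: [[5, 51]; [51, 963]]·[p, q]ᵀ = [-165, -3026]ᵀ.
Δ = 5·963 − 51² = 2214.
p = ((-165)·963 − 51·(-3026))/2214 = -1523/738; q = (5·(-3026) − 51·(-165))/2214 = -6715/2214.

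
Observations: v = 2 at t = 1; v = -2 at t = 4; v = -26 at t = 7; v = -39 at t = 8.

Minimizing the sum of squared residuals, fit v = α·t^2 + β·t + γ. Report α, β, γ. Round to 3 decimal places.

Setting ∂/∂α … = 0 gives: 6754·α + 920·β + 130·γ = -3800;  920·α + 130·β + 20·γ = -500;  130·α + 20·β + 4·γ = -65.
(Σt^2·t^2 = 6754, Σt^2·t = 920, Σt^2 = 130, Σt·t = 130, Σt = 20, Σ1 = 4, Σt^2·v = -3800, Σt·v = -500, Σv = -65.)
Solving the 3×3 system (Gaussian elimination) gives α = -25/22, β = 145/33, γ = -85/66.

α = -1.136, β = 4.394, γ = -1.288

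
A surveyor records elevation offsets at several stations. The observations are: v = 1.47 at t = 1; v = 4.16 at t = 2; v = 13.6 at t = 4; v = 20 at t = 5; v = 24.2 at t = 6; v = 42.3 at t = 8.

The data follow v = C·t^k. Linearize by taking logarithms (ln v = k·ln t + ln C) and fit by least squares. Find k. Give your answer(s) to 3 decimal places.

Let Y = ln v. Fitting Y = k·ln t + ln C by least squares:
Over the data: Σln t = 7.5601, Σ(ln t)² = 12.5270, Σln v = 14.3477, Σln t·ln v = 22.9241.
Normal system: [[12.5270, 7.5601]; [7.5601, 6]]·[k, ln C]ᵀ = [22.9241, 14.3477]ᵀ.
Solving (det = 18.0074): k = 1.61460, ln C = 0.35687.

k = 1.615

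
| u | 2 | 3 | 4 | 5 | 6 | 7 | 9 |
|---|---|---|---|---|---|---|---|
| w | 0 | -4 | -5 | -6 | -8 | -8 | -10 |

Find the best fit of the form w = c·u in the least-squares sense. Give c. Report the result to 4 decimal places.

Entries of AᵀA: Σu·u = 220.
Right-hand side: Σu·w = -256.
AᵀA·[c]ᵀ = Aᵀw becomes [[220]]·[c]ᵀ = [-256]ᵀ.
Hence c = -256 / 220 ≈ -1.16364.

c = -1.1636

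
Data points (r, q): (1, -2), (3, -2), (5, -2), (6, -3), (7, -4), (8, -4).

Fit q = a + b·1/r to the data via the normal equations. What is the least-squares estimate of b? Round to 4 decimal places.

b = 1.6461

With design matrix A, AᵀA = [[6, 551/280]; [551/280, 857249/705600]] and Aᵀq = [-17, -487/105]ᵀ.
Δ = 6·(857249/705600) − (551/280)² = 160739/47040.
a = ((-17)·(857249/705600) − (551/280)·(-487/105))/(160739/47040) = -1626629/482217; b = (6·(-487/105) − (551/280)·(-17))/(160739/47040) = 264600/160739.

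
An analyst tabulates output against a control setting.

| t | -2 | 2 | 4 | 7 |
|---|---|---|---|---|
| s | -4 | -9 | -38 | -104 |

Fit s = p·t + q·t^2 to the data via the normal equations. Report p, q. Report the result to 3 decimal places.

Sums needed: Σt·t = 73, Σt·t^2 = 407, Σt^2·t^2 = 2689.
For Xᵀs: Σt·s = -890, Σt^2·s = -5756.
So XᵀX·[p, q]ᵀ = Xᵀs: [[73, 407]; [407, 2689]]·[p, q]ᵀ = [-890, -5756]ᵀ.
Δ = 73·2689 − 407² = 30648.
p = ((-890)·2689 − 407·(-5756))/30648 = -25259/15324; q = (73·(-5756) − 407·(-890))/30648 = -28979/15324.

p = -1.648, q = -1.891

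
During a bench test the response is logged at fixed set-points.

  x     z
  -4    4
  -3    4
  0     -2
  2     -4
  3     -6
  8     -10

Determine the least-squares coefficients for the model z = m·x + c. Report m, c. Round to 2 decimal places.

m = -1.25, c = -1.08

Sums needed: Σx·x = 102, Σx = 6, Σ1 = 6.
And Σx·z = -134, Σz = -14.
Normal equations: [[102, 6]; [6, 6]]·[m, c]ᵀ = [-134, -14]ᵀ.
Eliminating c: 6·(row 1) − 6·(row 2) gives 576·m = 6·(-134) − 6·(-14) = -720, so m = -5/4.
Then c = ((-14) − 6·(-5/4))/6 = -13/12.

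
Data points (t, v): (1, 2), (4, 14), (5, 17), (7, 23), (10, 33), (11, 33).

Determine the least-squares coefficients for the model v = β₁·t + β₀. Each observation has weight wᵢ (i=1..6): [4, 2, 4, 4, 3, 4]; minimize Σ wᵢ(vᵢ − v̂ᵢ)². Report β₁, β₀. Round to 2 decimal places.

Sums needed: Σwᵢ·t·t = 1116, Σwᵢ·t = 134, Σwᵢ·1 = 21.
And Σwᵢ·t·v = 3546, Σwᵢ·v = 427.
MᵀWM·[β₁, β₀]ᵀ = MᵀWv becomes [[1116, 134]; [134, 21]]·[β₁, β₀]ᵀ = [3546, 427]ᵀ.
Eliminating β₀: 21·(row 1) − 134·(row 2) gives 5480·β₁ = 21·3546 − 134·427 = 17248, so β₁ = 2156/685.
Then β₀ = (427 − 134·(2156/685))/21 = 171/685.

β₁ = 3.15, β₀ = 0.25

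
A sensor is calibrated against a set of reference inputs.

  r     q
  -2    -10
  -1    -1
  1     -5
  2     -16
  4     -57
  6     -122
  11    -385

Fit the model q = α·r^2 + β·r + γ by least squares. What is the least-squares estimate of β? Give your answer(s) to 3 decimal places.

β = -2.010

Entries of MᵀM: Σr^2·r^2 = 16227, Σr^2·r = 1611, Σr^2 = 183, Σr·r = 183, Σr = 21, Σ1 = 7.
For Mᵀq: Σr^2·q = -51999, Σr·q = -5211, Σq = -596.
Normal equations: [[16227, 1611, 183]; [1611, 183, 21]; [183, 21, 7]]·[α, β, γ]ᵀ = [-51999, -5211, -596]ᵀ.
Solving the 3×3 system (Gaussian elimination) gives α = -95267/31798, β = -63925/31798, γ = -12523/15899.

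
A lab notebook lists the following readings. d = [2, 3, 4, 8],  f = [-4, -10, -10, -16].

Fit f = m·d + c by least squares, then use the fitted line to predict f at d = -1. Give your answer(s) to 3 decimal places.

Entries of AᵀA: Σd·d = 93, Σd = 17, Σ1 = 4.
And Σd·f = -206, Σf = -40.
Eliminating c: 4·(row 1) − 17·(row 2) gives 83·m = 4·(-206) − 17·(-40) = -144, so m = -144/83.
Then c = ((-40) − 17·(-144/83))/4 = -218/83.
At d = -1: f̂ = (-144/83)·(-1) + (-218/83)·(1) = -74/83.

f̂ = -0.892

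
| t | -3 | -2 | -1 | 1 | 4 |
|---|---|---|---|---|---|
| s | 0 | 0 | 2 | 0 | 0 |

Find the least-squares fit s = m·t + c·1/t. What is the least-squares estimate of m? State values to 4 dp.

m = 0.1028

The normal equations are: 31·m + 5·c = -2;  5·m + (349/144)·c = -2.
det = 31·(349/144) − 5² = 7219/144.
m = ((-2)·(349/144) − 5·(-2))/(7219/144) = 742/7219; c = (31·(-2) − 5·(-2))/(7219/144) = -7488/7219.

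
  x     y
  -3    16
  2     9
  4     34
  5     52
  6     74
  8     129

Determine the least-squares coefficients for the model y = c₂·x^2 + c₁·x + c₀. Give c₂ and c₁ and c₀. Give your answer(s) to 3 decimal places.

c₂ = 1.935, c₁ = 0.625, c₀ = 0.389

With design matrix M, MᵀM = [[6370, 898, 154]; [898, 154, 22]; [154, 22, 6]] and Mᵀy = [12944, 1842, 314]ᵀ.
Inverting the 3×3 Gram matrix, [c₂, c₁, c₀]ᵀ = [9599/4962, 7753/12405, 3221/8270]ᵀ.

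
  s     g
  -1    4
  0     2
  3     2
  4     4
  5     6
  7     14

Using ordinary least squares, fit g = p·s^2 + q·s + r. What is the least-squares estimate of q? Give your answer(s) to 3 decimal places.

Forming XᵀX = [[3364, 558, 100]; [558, 100, 18]; [100, 18, 6]] and Xᵀg = [922, 146, 32]ᵀ gives XᵀX·[p, q, r]ᵀ = Xᵀg.
Inverting the 3×3 Gram matrix, [p, q, r]ᵀ = [3734/8635, -11557/8635, 1681/785]ᵀ.

q = -1.338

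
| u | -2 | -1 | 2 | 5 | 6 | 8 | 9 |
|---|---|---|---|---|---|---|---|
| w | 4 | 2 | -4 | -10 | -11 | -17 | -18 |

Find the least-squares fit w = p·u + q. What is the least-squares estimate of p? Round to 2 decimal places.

p = -2.02

MᵀM·[p, q]ᵀ = Mᵀw reads: 215·p + 27·q = -432;  27·p + 7·q = -54.
Determinant 215·7 − 27² = 776.
p = ((-432)·7 − 27·(-54))/776 = -783/388; q = (215·(-54) − 27·(-432))/776 = 27/388.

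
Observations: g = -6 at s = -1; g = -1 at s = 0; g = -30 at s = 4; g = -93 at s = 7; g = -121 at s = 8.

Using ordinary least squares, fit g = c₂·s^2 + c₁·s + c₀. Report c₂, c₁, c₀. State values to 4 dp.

c₂ = -2.0010, c₁ = 1.0898, c₀ = -2.0970

Entries of MᵀM: Σs^2·s^2 = 6754, Σs^2·s = 918, Σs^2 = 130, Σs·s = 130, Σs = 18, Σ1 = 5.
For Mᵀg: Σs^2·g = -12787, Σs·g = -1733, Σg = -251.
So MᵀM·[c₂, c₁, c₀]ᵀ = Mᵀg: [[6754, 918, 130]; [918, 130, 18]; [130, 18, 5]]·[c₂, c₁, c₀]ᵀ = [-12787, -1733, -251]ᵀ.
Inverting the 3×3 Gram matrix, [c₂, c₁, c₀]ᵀ = [-21867/10928, 11909/10928, -5729/2732]ᵀ.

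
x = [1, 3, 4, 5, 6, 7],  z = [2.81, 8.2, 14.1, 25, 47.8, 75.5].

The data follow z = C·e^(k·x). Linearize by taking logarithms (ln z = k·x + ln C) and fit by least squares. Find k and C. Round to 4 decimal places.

Taking logs, ln z = k·x + ln C, so regress ln z on x.
Σx = 26.0000, Σ(x)² = 136.0000, Σln z = 17.1935, Σx·ln z = 87.4957.
Equations: 136.0000·k + 26.0000·ln C = 87.4957;  26.0000·k + 6·ln C = 17.1935.
Δ = 136.0000·6 − (26.0000)² = 140.0000; k = (87.4957·6 − 26.0000·17.1935)/140.0000 = 0.55673, ln C = (136.0000·17.1935 − 26.0000·87.4957)/140.0000 = 0.45307, so C = exp(0.45307) = 1.57314.

k = 0.5567, C = 1.5731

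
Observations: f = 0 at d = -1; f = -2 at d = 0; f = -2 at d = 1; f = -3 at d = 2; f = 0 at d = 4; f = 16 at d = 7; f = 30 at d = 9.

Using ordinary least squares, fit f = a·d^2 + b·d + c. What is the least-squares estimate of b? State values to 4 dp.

b = -1.5783

Compute the Gram sums: Σd^2·d^2 = 9236, Σd^2·d = 1144, Σd^2 = 152, Σd·d = 152, Σd = 22, Σ1 = 7.
For Mᵀf: Σd^2·f = 3200, Σd·f = 374, Σf = 39.
So MᵀM·[a, b, c]ᵀ = Mᵀf: [[9236, 1144, 152]; [1144, 152, 22]; [152, 22, 7]]·[a, b, c]ᵀ = [3200, 374, 39]ᵀ.
Row-reducing yields a = 12010/20937, b = -33044/20937, c = -13429/6979.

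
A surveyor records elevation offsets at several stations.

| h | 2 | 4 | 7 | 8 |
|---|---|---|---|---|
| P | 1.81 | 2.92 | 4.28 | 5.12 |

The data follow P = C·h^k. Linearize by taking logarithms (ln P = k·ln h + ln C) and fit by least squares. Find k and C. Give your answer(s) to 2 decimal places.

k = 0.73, C = 1.08

Let Y = ln P. Fitting Y = k·ln h + ln C by least squares:
XᵀX = [[10.5129, 6.1048]; [6.1048, 4]], rhs = [8.1221, 4.7520]ᵀ  (here Σln h = 6.1048, Σ(ln h)² = 10.5129, Σln P = 4.7520, Σln h·ln P = 8.1221).
Solving (det = 4.7831): k = 0.72721, ln C = 0.07814, so C = exp(0.07814) = 1.08128.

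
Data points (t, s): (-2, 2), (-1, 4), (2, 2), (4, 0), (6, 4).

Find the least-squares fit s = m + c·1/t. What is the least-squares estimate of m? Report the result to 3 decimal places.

Entries of MᵀM: Σ1 = 5, Σ1/t = -7/12, Σ1/t·1/t = 229/144.
For Mᵀs: Σs = 12, Σ1/t·s = -10/3.
Normal equations: [[5, -7/12]; [-7/12, 229/144]]·[m, c]ᵀ = [12, -10/3]ᵀ.
Determinant 5·(229/144) − (-7/12)² = 137/18.
m = (12·(229/144) − (-7/12)·(-10/3))/(137/18) = 617/274; c = (5·(-10/3) − (-7/12)·12)/(137/18) = -174/137.

m = 2.252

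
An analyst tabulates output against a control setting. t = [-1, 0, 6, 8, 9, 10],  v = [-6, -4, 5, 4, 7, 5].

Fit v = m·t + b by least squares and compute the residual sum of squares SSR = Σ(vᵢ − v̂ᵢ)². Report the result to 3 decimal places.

SSR = 12.413

Forming XᵀX = [[282, 32]; [32, 6]] and Xᵀv = [181, 11]ᵀ gives XᵀX·[m, b]ᵀ = Xᵀv.
Eliminating b: 6·(row 1) − 32·(row 2) gives 668·m = 6·181 − 32·11 = 734, so m = 367/334.
Then b = (11 − 32·(367/334))/6 = -1345/334.
Residuals: -146/167, 9/334, 813/334, -255/334, 190/167, -655/334; SSR = 2073/167.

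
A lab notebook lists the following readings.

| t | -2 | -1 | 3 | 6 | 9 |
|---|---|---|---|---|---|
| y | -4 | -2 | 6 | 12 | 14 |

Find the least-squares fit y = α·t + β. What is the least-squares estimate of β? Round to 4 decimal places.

XᵀX·[α, β]ᵀ = Xᵀy reads: 131·α + 15·β = 226;  15·α + 5·β = 26.
Eliminating β: 5·(row 1) − 15·(row 2) gives 430·α = 5·226 − 15·26 = 740, so α = 74/43.
Then β = (26 − 15·(74/43))/5 = 8/215.

β = 0.0372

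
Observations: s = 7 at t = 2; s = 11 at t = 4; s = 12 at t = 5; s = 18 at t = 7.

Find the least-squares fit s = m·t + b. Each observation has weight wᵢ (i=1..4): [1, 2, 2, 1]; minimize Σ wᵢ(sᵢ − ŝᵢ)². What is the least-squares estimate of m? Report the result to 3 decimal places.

Compute the Gram sums: Σwᵢ·t·t = 135, Σwᵢ·t = 27, Σwᵢ·1 = 6.
Moment sums: Σwᵢ·t·s = 348, Σwᵢ·s = 71.
XᵀWX·[m, b]ᵀ = XᵀWs becomes [[135, 27]; [27, 6]]·[m, b]ᵀ = [348, 71]ᵀ.
Determinant 135·6 − 27² = 81.
m = (348·6 − 27·71)/81 = 19/9; b = (135·71 − 27·348)/81 = 7/3.

m = 2.111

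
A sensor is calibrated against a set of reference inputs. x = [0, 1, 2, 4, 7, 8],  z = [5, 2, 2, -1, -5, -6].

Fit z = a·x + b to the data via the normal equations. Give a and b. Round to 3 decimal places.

The normal equations are: 134·a + 22·b = -81;  22·a + 6·b = -3.
Determinant 134·6 − 22² = 320.
a = ((-81)·6 − 22·(-3))/320 = -21/16; b = (134·(-3) − 22·(-81))/320 = 69/16.

a = -1.313, b = 4.313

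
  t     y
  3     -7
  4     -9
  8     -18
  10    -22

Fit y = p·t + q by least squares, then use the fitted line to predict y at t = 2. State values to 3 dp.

ŷ = -4.786

Forming XᵀX = [[189, 25]; [25, 4]] and Xᵀy = [-421, -56]ᵀ gives XᵀX·[p, q]ᵀ = Xᵀy.
Δ = 189·4 − 25² = 131.
p = ((-421)·4 − 25·(-56))/131 = -284/131; q = (189·(-56) − 25·(-421))/131 = -59/131.
At t = 2: ŷ = (-284/131)·(2) + (-59/131)·(1) = -627/131.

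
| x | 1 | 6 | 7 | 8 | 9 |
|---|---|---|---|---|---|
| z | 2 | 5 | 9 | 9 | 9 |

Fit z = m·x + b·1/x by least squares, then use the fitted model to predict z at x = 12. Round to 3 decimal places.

Sums needed: Σx·x = 231, Σx·1/x = 5, Σ1/x·1/x = 273361/254016.
And Σx·z = 248, Σ1/x·z = 1049/168.
Normal equations: [[231, 5]; [5, 273361/254016]]·[m, b]ᵀ = [248, 1049/168]ᵀ.
Δ = 231·(273361/254016) − 5² = 2704571/12096.
m = (248·(273361/254016) − 5·(1049/168))/(2704571/12096) = 59863088/56795991; b = (231·(1049/168) − 5·248)/(2704571/12096) = 2447928/2704571.
At x = 12: ẑ = (59863088/56795991)·(12) + (2447928/2704571)·(1/12) = 240880310/18931997.

ẑ = 12.723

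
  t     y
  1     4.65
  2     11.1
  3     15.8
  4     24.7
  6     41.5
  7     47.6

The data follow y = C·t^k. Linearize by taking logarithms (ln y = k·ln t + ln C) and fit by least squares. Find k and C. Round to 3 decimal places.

Taking logs, ln y = k·ln t + ln C, so regress ln y on ln t.
AᵀA = [[10.6062, 6.9157]; [6.9157, 6]], rhs = [23.3384, 17.4992]ᵀ  (here Σln t = 6.9157, Σ(ln t)² = 10.6062, Σln y = 17.4992, Σln t·ln y = 23.3384).
Slope k = (n·Σln t·ln y − Σln t·Σln y)/(n·Σ(ln t)² − (Σln t)²) = (6·23.3384 − 6.9157·17.4992)/15.8099 = 1.20248; ln C = (Σln y − k·Σln t)/n = 1.53052, so C = exp(1.53052) = 4.62058.

k = 1.202, C = 4.621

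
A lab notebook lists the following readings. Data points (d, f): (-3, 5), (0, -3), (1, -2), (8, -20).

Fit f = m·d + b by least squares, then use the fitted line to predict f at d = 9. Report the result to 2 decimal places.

f̂ = -21.96

Setting ∂/∂m … = 0 gives: 74·m + 6·b = -177;  6·m + 4·b = -20.
(Σd·d = 74, Σd = 6, Σ1 = 4, Σd·f = -177, Σf = -20.)
Eliminating b: 4·(row 1) − 6·(row 2) gives 260·m = 4·(-177) − 6·(-20) = -588, so m = -147/65.
Then b = ((-20) − 6·(-147/65))/4 = -209/130.
At d = 9: f̂ = (-147/65)·(9) + (-209/130)·(1) = -571/26.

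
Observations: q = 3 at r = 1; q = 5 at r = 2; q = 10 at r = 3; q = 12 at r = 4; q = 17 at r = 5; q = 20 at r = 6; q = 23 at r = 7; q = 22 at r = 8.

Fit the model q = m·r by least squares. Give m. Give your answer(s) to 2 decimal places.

m = 3.10

The normal equations are: 204·m = 633.
m = 633/204 = 3.10294.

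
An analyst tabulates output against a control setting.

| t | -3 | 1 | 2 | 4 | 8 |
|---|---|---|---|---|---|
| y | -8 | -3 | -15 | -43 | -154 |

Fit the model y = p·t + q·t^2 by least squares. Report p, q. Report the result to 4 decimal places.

Sums needed: Σt·t = 94, Σt·t^2 = 558, Σt^2·t^2 = 4450.
Moment sums: Σt·y = -1413, Σt^2·y = -10679.
Normal equations: [[94, 558]; [558, 4450]]·[p, q]ᵀ = [-1413, -10679]ᵀ.
Δ = 94·4450 − 558² = 106936.
p = ((-1413)·4450 − 558·(-10679))/106936 = -41121/13367; q = (94·(-10679) − 558·(-1413))/106936 = -53843/26734.

p = -3.0763, q = -2.0140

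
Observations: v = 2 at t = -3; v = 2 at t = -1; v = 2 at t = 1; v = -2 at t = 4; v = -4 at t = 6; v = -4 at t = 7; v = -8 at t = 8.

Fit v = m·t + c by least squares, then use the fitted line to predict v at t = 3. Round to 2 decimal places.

From the data, Σt·t = 176, Σt = 22, Σ1 = 7.
And Σt·v = -130, Σv = -12.
So XᵀX·[m, c]ᵀ = Xᵀv: [[176, 22]; [22, 7]]·[m, c]ᵀ = [-130, -12]ᵀ.
det = 176·7 − 22² = 748.
m = ((-130)·7 − 22·(-12))/748 = -19/22; c = (176·(-12) − 22·(-130))/748 = 1.
At t = 3: v̂ = (-19/22)·(3) + (1)·(1) = -35/22.

v̂ = -1.59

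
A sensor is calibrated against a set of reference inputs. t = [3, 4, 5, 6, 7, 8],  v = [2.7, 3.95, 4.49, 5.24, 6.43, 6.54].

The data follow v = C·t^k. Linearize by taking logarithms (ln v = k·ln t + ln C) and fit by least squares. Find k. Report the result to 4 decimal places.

Linearized form: ln v = k·ln t + ln C. From the 6 transformed points,
XᵀX = [[17.0401, 9.9115]; [9.9115, 6]], rhs = [15.9068, 9.2641]ᵀ  (here Σln t = 9.9115, Σ(ln t)² = 17.0401, Σln v = 9.2641, Σln t·ln v = 15.9068).
Solving (det = 4.0036): k = 0.90430, ln C = 0.05018.

k = 0.9043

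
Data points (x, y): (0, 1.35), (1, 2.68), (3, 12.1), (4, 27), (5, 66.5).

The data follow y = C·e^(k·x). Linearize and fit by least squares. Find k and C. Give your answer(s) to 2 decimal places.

Taking logs, ln y = k·x + ln C, so regress ln y on x.
Σx = 13.0000, Σ(x)² = 51.0000, Σln y = 11.2722, Σx·ln y = 42.6348.
Normal system: [[51.0000, 13.0000]; [13.0000, 5]]·[k, ln C]ᵀ = [42.6348, 11.2722]ᵀ.
Solving (det = 86.0000): k = 0.77483, ln C = 0.23986, so C = exp(0.23986) = 1.27107.

k = 0.77, C = 1.27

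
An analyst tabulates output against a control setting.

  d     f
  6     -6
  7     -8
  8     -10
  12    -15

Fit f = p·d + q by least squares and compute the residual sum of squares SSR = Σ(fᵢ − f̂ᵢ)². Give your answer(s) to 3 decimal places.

Setting ∂/∂p … = 0 gives: 293·p + 33·q = -352;  33·p + 4·q = -39.
(Σd·d = 293, Σd = 33, Σ1 = 4, Σd·f = -352, Σf = -39.)
Eliminating q: 4·(row 1) − 33·(row 2) gives 83·p = 4·(-352) − 33·(-39) = -121, so p = -121/83.
Then q = ((-39) − 33·(-121/83))/4 = 189/83.
Residuals: 39/83, -6/83, -51/83, 18/83; SSR = 54/83.

SSR = 0.651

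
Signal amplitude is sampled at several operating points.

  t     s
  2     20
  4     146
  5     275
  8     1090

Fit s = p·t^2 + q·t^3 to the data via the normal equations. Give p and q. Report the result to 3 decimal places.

p = 1.060, q = 1.996

The normal system XᵀX·[p, q]ᵀ = Xᵀs is [[4993, 36949]; [36949, 281929]]·[p, q]ᵀ = [79051, 601959]ᵀ.
Determinant 4993·281929 − 36949² = 42442896.
p = (79051·281929 − 36949·601959)/42442896 = 2811643/2652681; q = (4993·601959 − 36949·79051)/42442896 = 5295368/2652681.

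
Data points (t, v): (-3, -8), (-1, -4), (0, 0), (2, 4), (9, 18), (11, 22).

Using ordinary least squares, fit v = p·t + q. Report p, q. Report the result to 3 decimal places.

p = 2.123, q = -1.037

The normal equations are: 216·p + 18·q = 440;  18·p + 6·q = 32.
Determinant 216·6 − 18² = 972.
p = (440·6 − 18·32)/972 = 172/81; q = (216·32 − 18·440)/972 = -28/27.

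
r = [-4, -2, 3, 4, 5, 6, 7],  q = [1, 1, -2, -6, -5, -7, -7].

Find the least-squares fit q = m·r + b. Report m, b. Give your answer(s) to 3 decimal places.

m = -0.814, b = -1.363

Compute the Gram sums: Σr·r = 155, Σr = 19, Σ1 = 7.
And Σr·q = -152, Σq = -25.
Eliminating b: 7·(row 1) − 19·(row 2) gives 724·m = 7·(-152) − 19·(-25) = -589, so m = -589/724.
Then b = ((-25) − 19·(-589/724))/7 = -987/724.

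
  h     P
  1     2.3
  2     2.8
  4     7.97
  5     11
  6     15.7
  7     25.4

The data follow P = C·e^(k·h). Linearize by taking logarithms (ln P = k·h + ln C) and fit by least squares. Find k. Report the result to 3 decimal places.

k = 0.410

Linearized form: ln P = k·h + ln C. From the 6 transformed points,
Over the data: Σh = 25.0000, Σ(h)² = 131.0000, Σln P = 12.3245, Σh·ln P = 62.3496.
Normal system: [[131.0000, 25.0000]; [25.0000, 6]]·[k, ln C]ᵀ = [62.3496, 12.3245]ᵀ.
Solving (det = 161.0000): k = 0.40984, ln C = 0.34641.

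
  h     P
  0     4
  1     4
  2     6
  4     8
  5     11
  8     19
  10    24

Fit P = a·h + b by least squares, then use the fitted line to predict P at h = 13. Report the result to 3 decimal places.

From the data, Σh·h = 210, Σh = 30, Σ1 = 7.
For AᵀP: Σh·P = 495, ΣP = 76.
So AᵀA·[a, b]ᵀ = AᵀP: [[210, 30]; [30, 7]]·[a, b]ᵀ = [495, 76]ᵀ.
Determinant 210·7 − 30² = 570.
a = (495·7 − 30·76)/570 = 79/38; b = (210·76 − 30·495)/570 = 37/19.
At h = 13: P̂ = (79/38)·(13) + (37/19)·(1) = 1101/38.

P̂ = 28.974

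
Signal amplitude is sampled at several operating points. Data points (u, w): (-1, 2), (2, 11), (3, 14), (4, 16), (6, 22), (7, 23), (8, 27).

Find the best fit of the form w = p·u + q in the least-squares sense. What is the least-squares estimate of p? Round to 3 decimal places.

p = 2.694

The normal equations are: 179·p + 29·q = 635;  29·p + 7·q = 115.
Determinant 179·7 − 29² = 412.
p = (635·7 − 29·115)/412 = 555/206; q = (179·115 − 29·635)/412 = 1085/206.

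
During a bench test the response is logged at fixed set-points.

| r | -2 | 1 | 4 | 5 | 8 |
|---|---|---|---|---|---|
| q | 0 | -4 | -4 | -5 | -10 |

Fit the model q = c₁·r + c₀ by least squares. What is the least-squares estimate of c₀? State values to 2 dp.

c₀ = -1.80

Entries of MᵀM: Σr·r = 110, Σr = 16, Σ1 = 5.
For Mᵀq: Σr·q = -125, Σq = -23.
So MᵀM·[c₁, c₀]ᵀ = Mᵀq: [[110, 16]; [16, 5]]·[c₁, c₀]ᵀ = [-125, -23]ᵀ.
Determinant 110·5 − 16² = 294.
c₁ = ((-125)·5 − 16·(-23))/294 = -257/294; c₀ = (110·(-23) − 16·(-125))/294 = -265/147.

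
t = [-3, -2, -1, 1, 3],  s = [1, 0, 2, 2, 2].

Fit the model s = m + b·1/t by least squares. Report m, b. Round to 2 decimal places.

m = 1.44, b = 0.43

Sums needed: Σ1 = 5, Σ1/t = -1/2, Σ1/t·1/t = 89/36.
Right-hand side: Σs = 7, Σ1/t·s = 1/3.
Normal equations: [[5, -1/2]; [-1/2, 89/36]]·[m, b]ᵀ = [7, 1/3]ᵀ.
Δ = 5·(89/36) − (-1/2)² = 109/9.
m = (7·(89/36) − (-1/2)·(1/3))/(109/9) = 629/436; b = (5·(1/3) − (-1/2)·7)/(109/9) = 93/218.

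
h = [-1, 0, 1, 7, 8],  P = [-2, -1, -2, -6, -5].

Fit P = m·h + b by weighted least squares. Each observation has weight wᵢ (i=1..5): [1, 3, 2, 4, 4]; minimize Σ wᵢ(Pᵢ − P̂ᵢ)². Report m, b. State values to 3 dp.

m = -0.524, b = -1.504

The normal system MᵀWM·[m, b]ᵀ = MᵀWP is [[455, 61]; [61, 14]]·[m, b]ᵀ = [-330, -53]ᵀ.
Δ = 455·14 − 61² = 2649.
m = ((-330)·14 − 61·(-53))/2649 = -1387/2649; b = (455·(-53) − 61·(-330))/2649 = -3985/2649.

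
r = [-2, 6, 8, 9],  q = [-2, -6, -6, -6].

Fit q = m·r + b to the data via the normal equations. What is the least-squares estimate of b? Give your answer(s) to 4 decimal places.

b = -2.9632

Compute the Gram sums: Σr·r = 185, Σr = 21, Σ1 = 4.
For Aᵀq: Σr·q = -134, Σq = -20.
Eliminating b: 4·(row 1) − 21·(row 2) gives 299·m = 4·(-134) − 21·(-20) = -116, so m = -116/299.
Then b = ((-20) − 21·(-116/299))/4 = -886/299.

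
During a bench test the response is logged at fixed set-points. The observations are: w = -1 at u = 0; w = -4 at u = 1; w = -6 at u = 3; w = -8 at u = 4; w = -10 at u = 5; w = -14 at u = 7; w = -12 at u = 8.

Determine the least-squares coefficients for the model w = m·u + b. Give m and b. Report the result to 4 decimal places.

Sums needed: Σu·u = 164, Σu = 28, Σ1 = 7.
For Mᵀw: Σu·w = -298, Σw = -55.
Normal equations: [[164, 28]; [28, 7]]·[m, b]ᵀ = [-298, -55]ᵀ.
Eliminating b: 7·(row 1) − 28·(row 2) gives 364·m = 7·(-298) − 28·(-55) = -546, so m = -3/2.
Then b = ((-55) − 28·(-3/2))/7 = -13/7.

m = -1.5000, b = -1.8571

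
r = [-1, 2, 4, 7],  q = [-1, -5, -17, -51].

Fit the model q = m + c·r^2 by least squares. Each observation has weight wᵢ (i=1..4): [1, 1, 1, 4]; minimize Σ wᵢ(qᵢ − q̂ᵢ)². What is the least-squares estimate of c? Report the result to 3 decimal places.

c = -1.032

Forming MᵀWM = [[7, 217]; [217, 9877]] and MᵀWq = [-227, -10289]ᵀ gives MᵀWM·[m, c]ᵀ = MᵀWq.
Eliminating c: 9877·(row 1) − 217·(row 2) gives 22050·m = 9877·(-227) − 217·(-10289) = -9366, so m = -223/525.
Then c = ((-10289) − 217·(-223/525))/9877 = -542/525.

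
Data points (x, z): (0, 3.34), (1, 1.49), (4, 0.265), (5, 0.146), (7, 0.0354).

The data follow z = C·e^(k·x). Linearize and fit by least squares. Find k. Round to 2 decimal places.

k = -0.63

With ln zᵢ as the transformed response and xᵢ as the regressor:
Σx = 17.0000, Σ(x)² = 91.0000, Σln z = -4.9885, Σx·ln z = -37.9214.
Normal system: [[91.0000, 17.0000]; [17.0000, 5]]·[k, ln C]ᵀ = [-37.9214, -4.9885]ᵀ.
Solving (det = 166.0000): k = -0.63134, ln C = 1.14887.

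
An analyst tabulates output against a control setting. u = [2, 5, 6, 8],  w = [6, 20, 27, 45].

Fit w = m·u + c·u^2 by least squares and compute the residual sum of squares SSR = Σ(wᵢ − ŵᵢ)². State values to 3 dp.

SSR = 1.219

Entries of AᵀA: Σu·u = 129, Σu·u^2 = 861, Σu^2·u^2 = 6033.
For Aᵀw: Σu·w = 634, Σu^2·w = 4376.
So AᵀA·[m, c]ᵀ = Aᵀw: [[129, 861]; [861, 6033]]·[m, c]ᵀ = [634, 4376]ᵀ.
Eliminating c: 6033·(row 1) − 861·(row 2) gives 36936·m = 6033·634 − 861·4376 = 57186, so m = 353/228.
Then c = (4376 − 861·(353/228))/6033 = 115/228.
Residuals: 101/114, -20/57, -17/38, 1/3; SSR = 139/114.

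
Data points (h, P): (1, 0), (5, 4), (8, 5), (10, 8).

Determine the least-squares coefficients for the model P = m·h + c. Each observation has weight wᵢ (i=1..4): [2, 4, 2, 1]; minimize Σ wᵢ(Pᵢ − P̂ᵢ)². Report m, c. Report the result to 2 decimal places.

m = 0.79, c = -0.45

Compute the Gram sums: Σwᵢ·h·h = 330, Σwᵢ·h = 48, Σwᵢ·1 = 9.
For MᵀWP: Σwᵢ·h·P = 240, Σwᵢ·P = 34.
MᵀWM·[m, c]ᵀ = MᵀWP becomes [[330, 48]; [48, 9]]·[m, c]ᵀ = [240, 34]ᵀ.
Determinant 330·9 − 48² = 666.
m = (240·9 − 48·34)/666 = 88/111; c = (330·34 − 48·240)/666 = -50/111.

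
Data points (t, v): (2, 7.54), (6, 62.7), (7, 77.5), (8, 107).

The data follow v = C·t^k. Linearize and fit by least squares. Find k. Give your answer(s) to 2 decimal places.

Taking logs, ln v = k·ln t + ln C, so regress ln v on ln t.
Σln t = 6.5103, Σ(ln t)² = 11.8015, Σln v = 15.1817, Σln t·ln v = 26.9974.
Normal system: [[11.8015, 6.5103]; [6.5103, 4]]·[k, ln C]ᵀ = [26.9974, 15.1817]ᵀ.
Solving (det = 4.8225): k = 1.89793, ln C = 0.70642.

k = 1.90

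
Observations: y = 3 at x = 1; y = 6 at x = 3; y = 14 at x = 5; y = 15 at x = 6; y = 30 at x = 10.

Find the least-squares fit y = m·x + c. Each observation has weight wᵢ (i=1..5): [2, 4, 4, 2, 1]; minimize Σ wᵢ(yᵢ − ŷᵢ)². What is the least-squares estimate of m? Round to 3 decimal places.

Sums needed: Σwᵢ·x·x = 310, Σwᵢ·x = 56, Σwᵢ·1 = 13.
For AᵀWy: Σwᵢ·x·y = 838, Σwᵢ·y = 146.
Determinant 310·13 − 56² = 894.
m = (838·13 − 56·146)/894 = 453/149; c = (310·146 − 56·838)/894 = -278/149.

m = 3.040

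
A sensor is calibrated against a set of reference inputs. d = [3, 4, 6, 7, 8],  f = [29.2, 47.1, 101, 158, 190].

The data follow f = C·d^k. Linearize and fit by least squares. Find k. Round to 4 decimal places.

k = 1.9528

Let Y = ln f. Fitting Y = k·ln d + ln C by least squares:
Σln d = 8.3020, Σ(ln d)² = 14.4498, Σln f = 22.1512, Σln d·ln f = 38.0787.
Equations: 14.4498·k + 8.3020·ln C = 38.0787;  8.3020·k + 5·ln C = 22.1512.
Δ = 14.4498·5 − (8.3020)² = 3.3255; k = (38.0787·5 − 8.3020·22.1512)/3.3255 = 1.95278, ln C = (14.4498·22.1512 − 8.3020·38.0787)/3.3255 = 1.18783.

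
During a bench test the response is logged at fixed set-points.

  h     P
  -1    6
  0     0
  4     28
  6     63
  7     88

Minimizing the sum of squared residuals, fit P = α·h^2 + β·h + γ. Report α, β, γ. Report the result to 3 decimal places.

α = 1.985, β = -1.552, γ = 1.467

From the data, Σh^2·h^2 = 3954, Σh^2·h = 622, Σh^2 = 102, Σh·h = 102, Σh = 16, Σ1 = 5.
Right-hand side: Σh^2·P = 7034, Σh·P = 1100, ΣP = 185.
Normal equations: [[3954, 622, 102]; [622, 102, 16]; [102, 16, 5]]·[α, β, γ]ᵀ = [7034, 1100, 185]ᵀ.
Inverting the 3×3 Gram matrix, [α, β, γ]ᵀ = [4826/2431, -3772/2431, 3567/2431]ᵀ.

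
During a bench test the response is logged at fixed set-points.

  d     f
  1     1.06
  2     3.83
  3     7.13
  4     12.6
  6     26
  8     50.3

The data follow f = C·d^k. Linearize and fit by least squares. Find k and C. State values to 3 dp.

Linearized form: ln f = k·ln d + ln C. From the 6 transformed points,
Sums: Σln d = 7.0493, Σ(ln d)² = 11.1437, Σln f = 13.0752, Σln d·ln f = 20.5863.
Normal system: [[11.1437, 7.0493]; [7.0493, 6]]·[k, ln C]ᵀ = [20.5863, 13.0752]ᵀ.
Δ = 11.1437·6 − (7.0493)² = 17.1702; k = (20.5863·6 − 7.0493·13.0752)/17.1702 = 1.82566, ln C = (11.1437·13.0752 − 7.0493·20.5863)/17.1702 = 0.03429, so C = exp(0.03429) = 1.03488.

k = 1.826, C = 1.035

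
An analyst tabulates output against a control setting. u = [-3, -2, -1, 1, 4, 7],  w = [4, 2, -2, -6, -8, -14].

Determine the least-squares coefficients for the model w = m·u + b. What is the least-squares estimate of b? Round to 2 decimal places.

The normal system AᵀA·[m, b]ᵀ = Aᵀw is [[80, 6]; [6, 6]]·[m, b]ᵀ = [-150, -24]ᵀ.
Δ = 80·6 − 6² = 444.
m = ((-150)·6 − 6·(-24))/444 = -63/37; b = (80·(-24) − 6·(-150))/444 = -85/37.

b = -2.30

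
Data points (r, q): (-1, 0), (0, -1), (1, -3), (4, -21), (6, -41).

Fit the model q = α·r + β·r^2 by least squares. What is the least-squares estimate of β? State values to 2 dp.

β = -0.86

Entries of MᵀM: Σr·r = 54, Σr·r^2 = 280, Σr^2·r^2 = 1554.
And Σr·q = -333, Σr^2·q = -1815.
So MᵀM·[α, β]ᵀ = Mᵀq: [[54, 280]; [280, 1554]]·[α, β]ᵀ = [-333, -1815]ᵀ.
Δ = 54·1554 − 280² = 5516.
α = ((-333)·1554 − 280·(-1815))/5516 = -663/394; β = (54·(-1815) − 280·(-333))/5516 = -2385/2758.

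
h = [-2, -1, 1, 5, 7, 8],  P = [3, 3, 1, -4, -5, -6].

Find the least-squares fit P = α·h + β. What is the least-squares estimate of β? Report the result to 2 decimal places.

The normal system MᵀM·[α, β]ᵀ = MᵀP is [[144, 18]; [18, 6]]·[α, β]ᵀ = [-111, -8]ᵀ.
Determinant 144·6 − 18² = 540.
α = ((-111)·6 − 18·(-8))/540 = -29/30; β = (144·(-8) − 18·(-111))/540 = 47/30.

β = 1.57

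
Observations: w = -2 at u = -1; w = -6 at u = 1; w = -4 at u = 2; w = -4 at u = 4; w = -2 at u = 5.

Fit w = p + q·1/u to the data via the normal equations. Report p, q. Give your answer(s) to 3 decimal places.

p = -3.252, q = -1.832

From the data, Σ1 = 5, Σ1/u = 19/20, Σ1/u·1/u = 941/400.
Right-hand side: Σw = -18, Σ1/u·w = -37/5.
So MᵀM·[p, q]ᵀ = Mᵀw: [[5, 19/20]; [19/20, 941/400]]·[p, q]ᵀ = [-18, -37/5]ᵀ.
Δ = 5·(941/400) − (19/20)² = 543/50.
p = ((-18)·(941/400) − (19/20)·(-37/5))/(543/50) = -7063/2172; q = (5·(-37/5) − (19/20)·(-18))/(543/50) = -995/543.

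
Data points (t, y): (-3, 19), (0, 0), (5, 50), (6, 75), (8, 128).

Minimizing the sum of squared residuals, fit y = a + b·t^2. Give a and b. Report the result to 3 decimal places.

AᵀA·[a, b]ᵀ = Aᵀy reads: 5·a + 134·b = 272;  134·a + 6098·b = 12313.
(Σ1 = 5, Σt^2 = 134, Σt^2·t^2 = 6098, Σy = 272, Σt^2·y = 12313.)
Δ = 5·6098 − 134² = 12534.
a = (272·6098 − 134·12313)/12534 = 4357/6267; b = (5·12313 − 134·272)/12534 = 25117/12534.

a = 0.695, b = 2.004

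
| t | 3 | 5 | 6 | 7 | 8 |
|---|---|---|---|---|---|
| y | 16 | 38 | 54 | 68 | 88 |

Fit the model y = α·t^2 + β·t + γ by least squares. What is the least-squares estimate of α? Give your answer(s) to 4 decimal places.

Sums needed: Σt^2·t^2 = 8499, Σt^2·t = 1223, Σt^2 = 183, Σt·t = 183, Σt = 29, Σ1 = 5.
Right-hand side: Σt^2·y = 12002, Σt·y = 1742, Σy = 264.
Row-reducing yields α = 701/679, β = 2017/679, γ = -1504/679.

α = 1.0324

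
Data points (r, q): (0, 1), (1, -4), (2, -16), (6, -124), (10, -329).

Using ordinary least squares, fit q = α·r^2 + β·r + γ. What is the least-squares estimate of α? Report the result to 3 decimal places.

α = -3.045

Entries of AᵀA: Σr^2·r^2 = 11313, Σr^2·r = 1225, Σr^2 = 141, Σr·r = 141, Σr = 19, Σ1 = 5.
And Σr^2·q = -37432, Σr·q = -4070, Σq = -472.
AᵀA·[α, β, γ]ᵀ = Aᵀq becomes [[11313, 1225, 141]; [1225, 141, 19]; [141, 19, 5]]·[α, β, γ]ᵀ = [-37432, -4070, -472]ᵀ.
Inverting the 3×3 Gram matrix, [α, β, γ]ᵀ = [-113339/37219, -96106/37219, 47889/37219]ᵀ.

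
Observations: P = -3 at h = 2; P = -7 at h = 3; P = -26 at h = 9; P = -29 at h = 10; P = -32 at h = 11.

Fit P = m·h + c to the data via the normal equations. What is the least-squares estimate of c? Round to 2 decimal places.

c = 3.00

Normal-equation sums: Σh·h = 315, Σh = 35, Σ1 = 5.
Moment sums: Σh·P = -903, ΣP = -97.
AᵀA·[m, c]ᵀ = AᵀP becomes [[315, 35]; [35, 5]]·[m, c]ᵀ = [-903, -97]ᵀ.
Eliminating c: 5·(row 1) − 35·(row 2) gives 350·m = 5·(-903) − 35·(-97) = -1120, so m = -16/5.
Then c = ((-97) − 35·(-16/5))/5 = 3.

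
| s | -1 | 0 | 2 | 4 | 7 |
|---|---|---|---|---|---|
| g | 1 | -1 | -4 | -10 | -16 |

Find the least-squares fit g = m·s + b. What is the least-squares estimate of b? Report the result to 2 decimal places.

Forming MᵀM = [[70, 12]; [12, 5]] and Mᵀg = [-161, -30]ᵀ gives MᵀM·[m, b]ᵀ = Mᵀg.
Determinant 70·5 − 12² = 206.
m = ((-161)·5 − 12·(-30))/206 = -445/206; b = (70·(-30) − 12·(-161))/206 = -84/103.

b = -0.82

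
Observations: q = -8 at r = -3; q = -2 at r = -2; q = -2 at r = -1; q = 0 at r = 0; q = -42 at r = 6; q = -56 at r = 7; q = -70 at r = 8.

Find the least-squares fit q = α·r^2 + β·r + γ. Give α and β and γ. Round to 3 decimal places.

α = -0.987, β = -0.850, γ = -0.901

From the data, Σr^2·r^2 = 7891, Σr^2·r = 1035, Σr^2 = 163, Σr·r = 163, Σr = 15, Σ1 = 7.
For Mᵀq: Σr^2·q = -8818, Σr·q = -1174, Σq = -180.
MᵀM·[α, β, γ]ᵀ = Mᵀq becomes [[7891, 1035, 163]; [1035, 163, 15]; [163, 15, 7]]·[α, β, γ]ᵀ = [-8818, -1174, -180]ᵀ.
Row-reducing yields α = -56771/57498, β = -16293/19166, γ = -25913/28749.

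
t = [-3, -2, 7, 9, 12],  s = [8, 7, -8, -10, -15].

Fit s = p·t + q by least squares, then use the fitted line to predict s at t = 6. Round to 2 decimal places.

From the data, Σt·t = 287, Σt = 23, Σ1 = 5.
Moment sums: Σt·s = -364, Σs = -18.
XᵀX·[p, q]ᵀ = Xᵀs becomes [[287, 23]; [23, 5]]·[p, q]ᵀ = [-364, -18]ᵀ.
Δ = 287·5 − 23² = 906.
p = ((-364)·5 − 23·(-18))/906 = -703/453; q = (287·(-18) − 23·(-364))/906 = 1603/453.
At t = 6: ŝ = (-703/453)·(6) + (1603/453)·(1) = -2615/453.

ŝ = -5.77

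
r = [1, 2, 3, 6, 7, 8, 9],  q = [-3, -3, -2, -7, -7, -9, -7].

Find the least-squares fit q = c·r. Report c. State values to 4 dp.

c = -0.9877

The normal system AᵀA·[c]ᵀ = Aᵀq is [[244]]·[c]ᵀ = [-241]ᵀ.
c = (-241)/244 = -0.987705.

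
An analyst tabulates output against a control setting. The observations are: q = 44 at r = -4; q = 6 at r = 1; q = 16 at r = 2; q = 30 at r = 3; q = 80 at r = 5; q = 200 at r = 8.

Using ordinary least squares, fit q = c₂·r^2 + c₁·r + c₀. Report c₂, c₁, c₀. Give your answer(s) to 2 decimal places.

c₂ = 2.96, c₁ = 1.09, c₀ = 1.15

With design matrix M, MᵀM = [[5075, 609, 119]; [609, 119, 15]; [119, 15, 6]] and Mᵀq = [15844, 1952, 376]ᵀ.
Solving the 3×3 system (Gaussian elimination) gives c₂ = 552413/186340, c₁ = 28921/26620, c₀ = 15357/13310.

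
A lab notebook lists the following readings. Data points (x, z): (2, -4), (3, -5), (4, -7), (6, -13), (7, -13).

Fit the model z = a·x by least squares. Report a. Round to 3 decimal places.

a = -1.930

Entries of MᵀM: Σx·x = 114.
And Σx·z = -220.
Hence a = -220 / 114 ≈ -1.92982.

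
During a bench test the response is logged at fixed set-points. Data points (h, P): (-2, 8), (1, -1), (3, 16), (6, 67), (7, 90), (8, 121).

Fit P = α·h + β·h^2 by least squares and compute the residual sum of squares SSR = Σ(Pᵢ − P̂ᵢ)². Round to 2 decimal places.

The normal equations are: 163·α + 1091·β = 2031;  1091·α + 7891·β = 14741.
(Σh·h = 163, Σh·h^2 = 1091, Σh^2·h^2 = 7891, Σh·P = 2031, Σh^2·P = 14741.)
Eliminating β: 7891·(row 1) − 1091·(row 2) gives 95952·α = 7891·2031 − 1091·14741 = -55810, so α = -27905/47976.
Then β = (14741 − 1091·(-27905/47976))/7891 = 93481/47976.
Residuals: -22963/23988, -14194/5997, 1667/7996, 2751/7996, -33697/23988, 1898/1999; SSR = 229205/23988.

SSR = 9.55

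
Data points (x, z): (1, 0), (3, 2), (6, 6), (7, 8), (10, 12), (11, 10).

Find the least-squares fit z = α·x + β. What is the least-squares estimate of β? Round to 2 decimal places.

β = -1.01

The normal equations are: 316·α + 38·β = 328;  38·α + 6·β = 38.
(Σx·x = 316, Σx = 38, Σ1 = 6, Σx·z = 328, Σz = 38.)
Eliminating β: 6·(row 1) − 38·(row 2) gives 452·α = 6·328 − 38·38 = 524, so α = 131/113.
Then β = (38 − 38·(131/113))/6 = -114/113.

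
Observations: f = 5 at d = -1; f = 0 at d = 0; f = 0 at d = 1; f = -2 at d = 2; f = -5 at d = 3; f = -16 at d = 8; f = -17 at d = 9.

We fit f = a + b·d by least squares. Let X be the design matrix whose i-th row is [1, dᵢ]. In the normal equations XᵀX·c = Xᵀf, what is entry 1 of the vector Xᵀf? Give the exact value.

Entry 1 ↔ basis 1, so (Xᵀf)_{1} = Σᵢ fᵢ = (1)·(5) + (1)·(0) + (1)·(0) + (1)·(-2) + (1)·(-5) + (1)·(-16) + (1)·(-17) = -35.

-35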